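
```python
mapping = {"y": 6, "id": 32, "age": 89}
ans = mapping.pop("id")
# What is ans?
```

Trace:
`mapping = {"y": 6, "id": 32, "age": 89}` → mapping = {'y': 6, 'id': 32, 'age': 89}
`ans = mapping.pop("id")` → mapping = {'y': 6, 'age': 89}; ans = 32
So ans = 32

Answer: 32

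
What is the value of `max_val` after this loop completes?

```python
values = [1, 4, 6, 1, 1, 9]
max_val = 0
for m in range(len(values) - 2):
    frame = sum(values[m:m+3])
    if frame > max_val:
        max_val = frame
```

Max sum of 3-element window in [1, 4, 6, 1, 1, 9]
`max_val` takes the values: 0 → 11

Answer: 11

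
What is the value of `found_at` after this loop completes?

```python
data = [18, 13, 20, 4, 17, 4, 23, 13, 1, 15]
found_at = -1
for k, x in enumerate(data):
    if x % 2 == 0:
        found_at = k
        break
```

First even number index in [18, 13, 20, 4, 17, 4, 23, 13, 1, 15]
`found_at` takes the values: -1 → 0

Answer: 0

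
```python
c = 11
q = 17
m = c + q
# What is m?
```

Trace:
`c = 11` → c = 11
`q = 17` → q = 17
`m = c + q` → m = 28
So m = 28

Answer: 28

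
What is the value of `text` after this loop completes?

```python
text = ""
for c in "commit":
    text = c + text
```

Reverse 'commit'
`text` takes the values: "" → "c" → "oc" → "moc" → "mmoc" → "immoc" → "timmoc"

Answer: "timmoc"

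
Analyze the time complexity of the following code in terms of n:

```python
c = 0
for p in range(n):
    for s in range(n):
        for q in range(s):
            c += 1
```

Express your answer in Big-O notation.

Each loop level contributes: n × n × n. Multiplying the contributions gives O(n^3).

Answer: O(n^3)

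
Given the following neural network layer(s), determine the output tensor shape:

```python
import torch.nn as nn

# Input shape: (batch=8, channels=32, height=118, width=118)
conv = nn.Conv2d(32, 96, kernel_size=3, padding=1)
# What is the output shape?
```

Input: (8, 32, 118, 118) -> Output: (8, 96, 118, 118)

Answer: (8, 96, 118, 118)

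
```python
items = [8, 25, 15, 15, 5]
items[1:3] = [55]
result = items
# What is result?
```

Trace:
`items = [8, 25, 15, 15, 5]` → items = [8, 25, 15, 15, 5]
`items[1:3] = [55]` → items = [8, 55, 15, 5]
`result = items` → result = [8, 55, 15, 5]
So result = [8, 55, 15, 5]

Answer: [8, 55, 15, 5]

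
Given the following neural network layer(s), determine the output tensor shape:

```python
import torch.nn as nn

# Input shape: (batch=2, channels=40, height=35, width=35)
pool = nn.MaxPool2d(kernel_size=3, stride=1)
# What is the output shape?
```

Input: (2, 40, 35, 35) -> Output: (2, 40, 33, 33)

Answer: (2, 40, 33, 33)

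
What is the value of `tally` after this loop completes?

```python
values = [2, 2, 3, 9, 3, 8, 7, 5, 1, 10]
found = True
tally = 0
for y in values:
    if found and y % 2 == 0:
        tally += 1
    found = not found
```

Count even values at even positions
`tally` takes the values: 0 → 1

Answer: 1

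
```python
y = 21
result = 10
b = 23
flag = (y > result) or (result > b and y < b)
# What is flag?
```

Trace:
`y = 21` → y = 21
`result = 10` → result = 10
`b = 23` → b = 23
`flag = (y > result) or (result > b and y < b)` → flag = True
So flag = True

Answer: True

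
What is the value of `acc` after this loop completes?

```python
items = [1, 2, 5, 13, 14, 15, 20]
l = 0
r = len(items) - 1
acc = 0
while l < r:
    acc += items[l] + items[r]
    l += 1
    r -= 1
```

Sum of pairs from ends
`acc` takes the values: 0 → 21 → 38 → 57

Answer: 57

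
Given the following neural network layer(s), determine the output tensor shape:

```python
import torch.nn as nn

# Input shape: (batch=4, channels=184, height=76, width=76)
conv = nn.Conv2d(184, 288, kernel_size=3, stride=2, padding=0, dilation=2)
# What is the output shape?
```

Input: (4, 184, 76, 76) -> Output: (4, 288, 36, 36)

Answer: (4, 288, 36, 36)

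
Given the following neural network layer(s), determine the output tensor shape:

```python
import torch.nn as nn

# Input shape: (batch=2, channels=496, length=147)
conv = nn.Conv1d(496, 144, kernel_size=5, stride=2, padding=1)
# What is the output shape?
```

Input: (2, 496, 147) -> Output: (2, 144, 73)

Answer: (2, 144, 73)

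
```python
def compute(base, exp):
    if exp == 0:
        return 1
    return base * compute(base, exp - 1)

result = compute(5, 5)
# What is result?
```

compute(5, 5) = 5 * 5 * 5 * 5 * 5 = 3125

Answer: 3125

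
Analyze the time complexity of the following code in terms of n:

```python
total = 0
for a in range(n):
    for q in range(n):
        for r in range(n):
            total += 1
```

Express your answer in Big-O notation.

Each loop level contributes: n × n × n. Multiplying the contributions gives O(n^3).

Answer: O(n^3)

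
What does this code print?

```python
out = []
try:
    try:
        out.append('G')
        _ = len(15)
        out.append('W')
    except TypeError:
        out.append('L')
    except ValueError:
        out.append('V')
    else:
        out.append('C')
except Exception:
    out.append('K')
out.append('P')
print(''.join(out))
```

Execution trace: 'G' (inner try body) → 'L' (inner except TypeError) → 'P' (after the try/except). Output: GLP

Answer: GLP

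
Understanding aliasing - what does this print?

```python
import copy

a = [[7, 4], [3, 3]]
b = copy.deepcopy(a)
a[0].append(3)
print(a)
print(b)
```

Key concept: deep copy is fully independent.
Step by step:
`a = [[7, 4], [3, 3]]` → a = [[7, 4], [3, 3]]
`b = copy.deepcopy(a)` → b = [[7, 4], [3, 3]]
`a[0].append(3)` → a = [[7, 4, 3], [3, 3]]
`print(a)` → prints [[7, 4, 3], [3, 3]]
`print(b)` → prints [[7, 4], [3, 3]]

Answer:
[[7, 4, 3], [3, 3]]
[[7, 4], [3, 3]]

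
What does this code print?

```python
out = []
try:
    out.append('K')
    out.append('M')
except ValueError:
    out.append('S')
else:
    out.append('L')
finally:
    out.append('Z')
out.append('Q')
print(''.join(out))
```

Execution trace: 'K' (try body) → 'M' (try body, no exception) → 'L' (else) → 'Z' (finally) → 'Q' (after the try/except). Output: KMLZQ

Answer: KMLZQ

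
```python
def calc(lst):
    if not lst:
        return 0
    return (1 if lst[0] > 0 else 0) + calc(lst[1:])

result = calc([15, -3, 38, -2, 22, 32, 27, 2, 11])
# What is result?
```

Count of positive elements in [15, -3, 38, -2, 22, 32, 27, 2, 11] = 7

Answer: 7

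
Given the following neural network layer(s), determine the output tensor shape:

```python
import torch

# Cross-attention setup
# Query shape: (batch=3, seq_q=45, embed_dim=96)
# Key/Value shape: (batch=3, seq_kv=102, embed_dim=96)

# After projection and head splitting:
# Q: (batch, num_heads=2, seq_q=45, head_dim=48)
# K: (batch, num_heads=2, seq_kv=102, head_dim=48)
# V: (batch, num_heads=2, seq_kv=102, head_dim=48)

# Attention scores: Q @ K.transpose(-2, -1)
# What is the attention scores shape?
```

Input: (3, 45, 96) -> Output: (3, 2, 45, 102)

Answer: (3, 2, 45, 102)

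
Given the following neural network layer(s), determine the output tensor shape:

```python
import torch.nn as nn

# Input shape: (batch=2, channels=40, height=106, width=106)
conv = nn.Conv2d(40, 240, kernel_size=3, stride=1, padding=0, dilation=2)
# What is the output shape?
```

Input: (2, 40, 106, 106) -> Output: (2, 240, 102, 102)

Answer: (2, 240, 102, 102)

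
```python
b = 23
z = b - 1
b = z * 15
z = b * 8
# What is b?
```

Trace:
`b = 23` → b = 23
`z = b - 1` → z = 22
`b = z * 15` → b = 330
`z = b * 8` → z = 2640
So b = 330

Answer: 330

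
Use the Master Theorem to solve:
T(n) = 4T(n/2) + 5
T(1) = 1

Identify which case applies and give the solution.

a=4, b=2, f(n)=5. log_2(4) = 2. Since c=0 < 2, Case 1 applies: T(n) = Θ(n^log_b(a)) = O(n^2).

Answer: O(n^2) - Case 1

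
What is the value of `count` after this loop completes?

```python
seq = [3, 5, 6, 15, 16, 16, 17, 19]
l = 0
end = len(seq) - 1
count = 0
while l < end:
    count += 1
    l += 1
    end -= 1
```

Iterations until pointers meet (list length 8)
`count` takes the values: 0 → 1 → 2 → 3 → 4

Answer: 4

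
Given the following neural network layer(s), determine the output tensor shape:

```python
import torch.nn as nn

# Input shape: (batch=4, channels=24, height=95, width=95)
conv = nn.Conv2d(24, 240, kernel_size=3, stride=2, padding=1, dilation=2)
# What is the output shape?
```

Input: (4, 24, 95, 95) -> Output: (4, 240, 47, 47)

Answer: (4, 240, 47, 47)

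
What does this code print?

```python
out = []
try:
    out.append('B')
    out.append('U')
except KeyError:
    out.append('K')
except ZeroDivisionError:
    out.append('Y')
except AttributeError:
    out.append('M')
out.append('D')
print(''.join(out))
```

Execution trace: 'B' (try body) → 'U' (try body, no exception) → 'D' (after the try/except). Output: BUD

Answer: BUD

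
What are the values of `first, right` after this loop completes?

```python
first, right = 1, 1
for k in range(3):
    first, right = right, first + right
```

Fibonacci: after 3 iterations
`first, right` takes the values: (1, 1) → (1, 2) → (2, 3) → (3, 5)

Answer: 3, 5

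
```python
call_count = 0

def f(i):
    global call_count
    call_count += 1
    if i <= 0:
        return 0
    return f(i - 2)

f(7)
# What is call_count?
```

Linear recursion stepping by 2: 5 calls from i=7 down to ≤0.

Answer: 5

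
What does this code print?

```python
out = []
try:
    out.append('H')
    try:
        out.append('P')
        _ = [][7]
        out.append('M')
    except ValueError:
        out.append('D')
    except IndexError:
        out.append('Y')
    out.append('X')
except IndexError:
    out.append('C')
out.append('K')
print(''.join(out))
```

Execution trace: 'H' (try body) → 'P' (inner try body) → 'Y' (inner except IndexError) → 'X' (try body, no exception) → 'K' (after the try/except). Output: HPYXK

Answer: HPYXK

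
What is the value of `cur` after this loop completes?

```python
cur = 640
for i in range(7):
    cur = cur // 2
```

Halve 7 times: 640 // 2^7 = 5
`cur` takes the values: 640 → 320 → 160 → 80 → 40 → 20 → 10 → 5

Answer: 5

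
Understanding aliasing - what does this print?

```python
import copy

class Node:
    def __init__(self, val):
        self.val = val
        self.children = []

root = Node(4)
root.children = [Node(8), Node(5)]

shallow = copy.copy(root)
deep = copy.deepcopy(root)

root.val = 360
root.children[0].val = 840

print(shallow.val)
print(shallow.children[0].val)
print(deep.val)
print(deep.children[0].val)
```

Key concept: deep copy with custom objects.
Step by step:
`root = Node(4)` → root = Node(val=4, children=[])
`root.children = [Node(8), Node(5)]` → root = Node(val=4, children=[Node(val=8, children=[]), Node(val=5, children=[])])
`shallow = copy.copy(root)` → shallow = Node(val=4, children=[Node(val=8, children=[]), Node(val=5, children=[])])
`deep = copy.deepcopy(root)` → deep = Node(val=4, children=[Node(val=8, children=[]), Node(val=5, children=[])])
`root.val = 360` → root = Node(val=360, children=[Node(val=8, children=[]), Node(val=5, children=[])])
`root.children[0].val = 840` → root = Node(val=360, children=[Node(val=840, children=[]), Node(val=5, children=[])]); shallow = Node(val=4, children=[Node(val=840, children=[]), Node(val=5, children=[])])
`print(shallow.val)` → prints 4
`print(shallow.children[0].val)` → prints 840
`print(deep.val)` → prints 4
`print(deep.children[0].val)` → prints 8

Answer:
4
840
4
8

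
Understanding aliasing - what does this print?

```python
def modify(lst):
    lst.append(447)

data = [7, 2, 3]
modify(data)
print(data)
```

Key concept: function modifies passed list.
Step by step:
`data = [7, 2, 3]` → data = [7, 2, 3]
`modify(data)` → data = [7, 2, 3, 447]
`print(data)` → prints [7, 2, 3, 447]

Answer: [7, 2, 3, 447]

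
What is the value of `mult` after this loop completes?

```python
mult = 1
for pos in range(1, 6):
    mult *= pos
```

5! = 120
`mult` takes the values: 1 → 2 → 6 → 24 → 120

Answer: 120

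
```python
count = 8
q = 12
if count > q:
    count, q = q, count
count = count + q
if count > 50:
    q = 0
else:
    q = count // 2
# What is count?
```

Trace:
`count = 8` → count = 8
`q = 12` → q = 12
`if count > q: ...` → count > q is False → no variable changes
`count = count + q` → count = 20
`if count > 50: ...` → count > 50 is False, take else branch → q = 10
So count = 20

Answer: 20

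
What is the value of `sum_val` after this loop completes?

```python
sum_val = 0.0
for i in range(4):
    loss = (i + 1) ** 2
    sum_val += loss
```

Sum of squared losses 1² + 2² + ... + 4²
`sum_val` takes the values: 0.0 → 1.0 → 5.0 → 14.0 → 30.0

Answer: 30.0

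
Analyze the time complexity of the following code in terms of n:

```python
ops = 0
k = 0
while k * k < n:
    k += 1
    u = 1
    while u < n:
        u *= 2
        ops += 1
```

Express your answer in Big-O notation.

Each loop level contributes: √n × log n. Multiplying the contributions gives O(√n log n).

Answer: O(√n log n)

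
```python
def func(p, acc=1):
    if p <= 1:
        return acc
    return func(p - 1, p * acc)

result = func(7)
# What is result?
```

Accumulator trace (n, acc): (7, 1) -> (6, 7) -> (5, 42) -> (4, 210) -> (3, 840) -> (2, 2520) -> (1, 5040) -> return 5040

Answer: 5040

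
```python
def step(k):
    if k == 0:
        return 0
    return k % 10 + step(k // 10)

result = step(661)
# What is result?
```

Sum of digits of 661: 1 + 6 + 6 = 13

Answer: 13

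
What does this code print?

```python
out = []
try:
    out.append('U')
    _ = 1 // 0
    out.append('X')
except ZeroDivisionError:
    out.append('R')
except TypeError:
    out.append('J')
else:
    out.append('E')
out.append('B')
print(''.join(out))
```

Execution trace: 'U' (try body) → 'R' (except ZeroDivisionError) → 'B' (after the try/except). Output: URB

Answer: URB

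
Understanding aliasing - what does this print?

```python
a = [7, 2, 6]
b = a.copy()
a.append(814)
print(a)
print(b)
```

Key concept: list.copy() creates independent copy.
Step by step:
`a = [7, 2, 6]` → a = [7, 2, 6]
`b = a.copy()` → b = [7, 2, 6]
`a.append(814)` → a = [7, 2, 6, 814]
`print(a)` → prints [7, 2, 6, 814]
`print(b)` → prints [7, 2, 6]

Answer:
[7, 2, 6, 814]
[7, 2, 6]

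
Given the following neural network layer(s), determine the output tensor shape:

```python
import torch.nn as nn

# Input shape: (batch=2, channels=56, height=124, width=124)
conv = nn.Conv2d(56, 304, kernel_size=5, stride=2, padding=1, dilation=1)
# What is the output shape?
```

Input: (2, 56, 124, 124) -> Output: (2, 304, 61, 61)

Answer: (2, 304, 61, 61)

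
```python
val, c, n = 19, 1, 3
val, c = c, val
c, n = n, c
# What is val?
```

Trace:
`val, c, n = 19, 1, 3` → val = 19; c = 1; n = 3
`val, c = c, val` → val = 1; c = 19
`c, n = n, c` → c = 3; n = 19
So val = 1

Answer: 1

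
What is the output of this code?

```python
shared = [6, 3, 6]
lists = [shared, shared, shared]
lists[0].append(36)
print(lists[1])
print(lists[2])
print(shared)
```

Key concept: list of same reference.
Step by step:
`shared = [6, 3, 6]` → shared = [6, 3, 6]
`lists = [shared, shared, shared]` → lists = [[6, 3, 6], [6, 3, 6], [6, 3, 6]]
`lists[0].append(36)` → shared = [6, 3, 6, 36]; lists = [[6, 3, 6, 36], [6, 3, 6, 36], [6, 3, 6, 36]]
`print(lists[1])` → prints [6, 3, 6, 36]
`print(lists[2])` → prints [6, 3, 6, 36]
`print(shared)` → prints [6, 3, 6, 36]

Answer:
[6, 3, 6, 36]
[6, 3, 6, 36]
[6, 3, 6, 36]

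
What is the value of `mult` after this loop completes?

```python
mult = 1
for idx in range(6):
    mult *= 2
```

2^6 = 64
`mult` takes the values: 1 → 2 → 4 → 8 → 16 → 32 → 64

Answer: 64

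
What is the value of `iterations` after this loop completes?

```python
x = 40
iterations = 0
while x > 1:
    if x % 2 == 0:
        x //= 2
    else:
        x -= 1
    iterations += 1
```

Steps to reduce 40 to 1
`iterations` takes the values: 0 → 1 → 2 → 3 → 4 → 5 → 6

Answer: 6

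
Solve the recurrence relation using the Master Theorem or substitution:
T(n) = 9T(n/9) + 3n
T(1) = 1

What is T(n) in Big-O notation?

By Master Theorem: a=9, b=9, f(n)=3n. Since log_9(9) = 1 and f(n) = Θ(n^1), Case 2 applies. T(n) = O(n log n).

Answer: O(n log n)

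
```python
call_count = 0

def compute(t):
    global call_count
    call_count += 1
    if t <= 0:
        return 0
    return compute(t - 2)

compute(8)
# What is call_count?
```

Linear recursion stepping by 2: 5 calls from t=8 down to ≤0.

Answer: 5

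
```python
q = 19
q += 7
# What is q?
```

Trace:
`q = 19` → q = 19
`q += 7` → q = 26
So q = 26

Answer: 26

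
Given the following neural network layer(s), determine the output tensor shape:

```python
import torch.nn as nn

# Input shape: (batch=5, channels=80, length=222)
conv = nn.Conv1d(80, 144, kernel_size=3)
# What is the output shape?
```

Input: (5, 80, 222) -> Output: (5, 144, 220)

Answer: (5, 144, 220)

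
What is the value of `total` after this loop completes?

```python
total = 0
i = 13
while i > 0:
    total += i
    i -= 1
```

Sum 13 down to 1
`total` takes the values: 0 → 13 → 25 → 36 → 46 → 55 → 63 → 70 → 76 → 81 → 85 → 88 → 90 → 91

Answer: 91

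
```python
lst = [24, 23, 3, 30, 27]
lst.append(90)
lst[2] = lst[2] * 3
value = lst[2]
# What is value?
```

Trace:
`lst = [24, 23, 3, 30, 27]` → lst = [24, 23, 3, 30, 27]
`lst.append(90)` → lst = [24, 23, 3, 30, 27, 90]
`lst[2] = lst[2] * 3` → lst = [24, 23, 9, 30, 27, 90]
`value = lst[2]` → value = 9
So value = 9

Answer: 9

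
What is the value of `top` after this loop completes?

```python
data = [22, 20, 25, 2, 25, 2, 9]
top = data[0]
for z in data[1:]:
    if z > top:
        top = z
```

Maximum of [22, 20, 25, 2, 25, 2, 9]
`top` takes the values: 22 → 25

Answer: 25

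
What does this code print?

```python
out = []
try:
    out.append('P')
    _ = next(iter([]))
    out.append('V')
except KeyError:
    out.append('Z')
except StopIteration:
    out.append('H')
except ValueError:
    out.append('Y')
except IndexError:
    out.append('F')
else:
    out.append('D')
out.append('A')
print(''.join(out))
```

Execution trace: 'P' (try body) → 'H' (except StopIteration) → 'A' (after the try/except). Output: PHA

Answer: PHA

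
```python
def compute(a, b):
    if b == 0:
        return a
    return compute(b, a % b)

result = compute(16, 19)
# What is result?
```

compute(16, 19) -> compute(19, 16) -> compute(16, 3) -> compute(3, 1) -> compute(1, 0) -> 1

Answer: 1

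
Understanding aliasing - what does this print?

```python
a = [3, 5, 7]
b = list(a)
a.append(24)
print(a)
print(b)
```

Key concept: list() constructor creates copy.
Step by step:
`a = [3, 5, 7]` → a = [3, 5, 7]
`b = list(a)` → b = [3, 5, 7]
`a.append(24)` → a = [3, 5, 7, 24]
`print(a)` → prints [3, 5, 7, 24]
`print(b)` → prints [3, 5, 7]

Answer:
[3, 5, 7, 24]
[3, 5, 7]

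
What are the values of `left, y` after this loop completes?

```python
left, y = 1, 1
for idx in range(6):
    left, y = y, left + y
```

Fibonacci: after 6 iterations
`left, y` takes the values: (1, 1) → (1, 2) → (2, 3) → (3, 5) → (5, 8) → (8, 13) → (13, 21)

Answer: 13, 21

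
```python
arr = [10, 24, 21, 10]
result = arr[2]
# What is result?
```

Trace:
`arr = [10, 24, 21, 10]` → arr = [10, 24, 21, 10]
`result = arr[2]` → result = 21
So result = 21

Answer: 21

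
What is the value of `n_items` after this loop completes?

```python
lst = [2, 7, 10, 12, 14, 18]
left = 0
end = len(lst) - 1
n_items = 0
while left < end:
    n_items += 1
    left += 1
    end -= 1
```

Iterations until pointers meet (list length 6)
`n_items` takes the values: 0 → 1 → 2 → 3

Answer: 3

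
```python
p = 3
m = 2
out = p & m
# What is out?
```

Trace:
`p = 3` → p = 3
`m = 2` → m = 2
`out = p & m` → out = 2
So out = 2

Answer: 2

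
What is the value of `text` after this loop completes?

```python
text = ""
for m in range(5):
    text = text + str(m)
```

Concatenate digits 0 to 4
`text` takes the values: "" → "0" → "01" → "012" → "0123" → "01234"

Answer: "01234"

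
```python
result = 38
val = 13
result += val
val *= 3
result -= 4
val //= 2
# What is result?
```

Trace:
`result = 38` → result = 38
`val = 13` → val = 13
`result += val` → result = 51
`val *= 3` → val = 39
`result -= 4` → result = 47
`val //= 2` → val = 19
So result = 47

Answer: 47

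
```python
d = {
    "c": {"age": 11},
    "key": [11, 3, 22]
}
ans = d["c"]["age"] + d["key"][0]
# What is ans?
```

Trace:
`d = { ...` → d = {'c': {'age': 11}, 'key': [11, 3, 22]}
`ans = d["c"]["age"] + d["key"][0]` → ans = 22
So ans = 22

Answer: 22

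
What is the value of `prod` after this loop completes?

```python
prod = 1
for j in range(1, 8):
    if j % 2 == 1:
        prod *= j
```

Product of odd numbers 1 to 7
`prod` takes the values: 1 → 3 → 15 → 105

Answer: 105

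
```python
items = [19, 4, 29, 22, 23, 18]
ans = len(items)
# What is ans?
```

Trace:
`items = [19, 4, 29, 22, 23, 18]` → items = [19, 4, 29, 22, 23, 18]
`ans = len(items)` → ans = 6
So ans = 6

Answer: 6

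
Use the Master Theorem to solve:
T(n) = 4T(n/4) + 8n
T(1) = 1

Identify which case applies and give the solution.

a=4, b=4, f(n)=8n. log_4(4) = 1. Since c=1 = 1, Case 2 applies: T(n) = Θ(n^log_b(a) · log n) = O(n log n).

Answer: O(n log n) - Case 2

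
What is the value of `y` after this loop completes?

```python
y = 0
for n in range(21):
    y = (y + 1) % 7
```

Increment mod 7, 21 times = 0
`y` takes the values: 0 → 1 → 2 → 3 → 4 → 5 → 6 → 0 → 1 → 2 → 3 → 4 → 5 → 6 → 0 → 1 → 2 → 3 → 4 → 5 → 6 → 0

Answer: 0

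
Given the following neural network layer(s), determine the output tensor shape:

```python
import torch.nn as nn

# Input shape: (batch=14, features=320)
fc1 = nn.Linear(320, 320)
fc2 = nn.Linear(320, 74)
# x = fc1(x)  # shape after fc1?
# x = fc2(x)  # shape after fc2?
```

Input: (14, 320) -> after fc1: (14, 320) -> Output: (14, 74)

Answer: (14, 74)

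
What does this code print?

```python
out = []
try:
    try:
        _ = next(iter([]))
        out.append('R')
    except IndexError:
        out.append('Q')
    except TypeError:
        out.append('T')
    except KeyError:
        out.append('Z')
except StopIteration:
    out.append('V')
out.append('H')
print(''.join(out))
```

Execution trace: 'V' (outer except StopIteration) → 'H' (after the try/except). Output: VH

Answer: VH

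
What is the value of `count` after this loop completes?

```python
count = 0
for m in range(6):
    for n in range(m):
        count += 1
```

Triangle number: 0+1+2+...+5
`count` takes the values: 0 → 1 → 2 → 3 → 4 → 5 → 6 → 7 → 8 → 9 → 10 → 11 → 12 → 13 → 14 → 15

Answer: 15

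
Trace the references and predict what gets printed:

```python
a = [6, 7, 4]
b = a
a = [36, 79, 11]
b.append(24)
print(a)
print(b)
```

Key concept: rebinding vs mutation: a is rebound to a new list, b still points at the original.
Step by step:
`a = [6, 7, 4]` → a = [6, 7, 4]
`b = a` → b = [6, 7, 4] (same object as a)
`a = [36, 79, 11]` → a = [36, 79, 11]
`b.append(24)` → b = [6, 7, 4, 24]
`print(a)` → prints [36, 79, 11]
`print(b)` → prints [6, 7, 4, 24]

Answer:
[36, 79, 11]
[6, 7, 4, 24]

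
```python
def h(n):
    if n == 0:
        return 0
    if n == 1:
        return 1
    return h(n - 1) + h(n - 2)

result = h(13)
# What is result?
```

Build up from base cases: h(0)=0, h(1)=1, h(2)=1, h(3)=2, h(4)=3, h(5)=5, h(6)=8, ..., h(13)=233

Answer: 233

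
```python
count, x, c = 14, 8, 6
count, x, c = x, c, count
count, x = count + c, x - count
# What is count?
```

Trace:
`count, x, c = 14, 8, 6` → count = 14; x = 8; c = 6
`count, x, c = x, c, count` → count = 8; x = 6; c = 14
`count, x = count + c, x - count` → count = 22; x = -2
So count = 22

Answer: 22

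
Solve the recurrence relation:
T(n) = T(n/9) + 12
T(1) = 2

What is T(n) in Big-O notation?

Each step divides n by 9 and adds 12. After log_9(n) steps we reach T(1)=2. So T(n) = 12·log_9(n) + 2 = O(log n).

Answer: O(log n)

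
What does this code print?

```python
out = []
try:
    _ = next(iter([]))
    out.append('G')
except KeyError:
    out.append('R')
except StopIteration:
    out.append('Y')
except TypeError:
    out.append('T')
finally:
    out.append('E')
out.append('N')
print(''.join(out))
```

Execution trace: 'Y' (except StopIteration) → 'E' (finally) → 'N' (after the try/except). Output: YEN

Answer: YEN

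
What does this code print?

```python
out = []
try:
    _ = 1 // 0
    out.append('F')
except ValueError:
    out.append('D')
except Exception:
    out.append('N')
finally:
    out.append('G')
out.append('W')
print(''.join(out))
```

Execution trace: 'N' (except Exception) → 'G' (finally) → 'W' (after the try/except). Output: NGW

Answer: NGW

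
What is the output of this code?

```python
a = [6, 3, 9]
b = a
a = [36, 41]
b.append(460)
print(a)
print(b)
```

Key concept: rebinding vs mutation: a is rebound to a new list, b still points at the original.
Step by step:
`a = [6, 3, 9]` → a = [6, 3, 9]
`b = a` → b = [6, 3, 9] (same object as a)
`a = [36, 41]` → a = [36, 41]
`b.append(460)` → b = [6, 3, 9, 460]
`print(a)` → prints [36, 41]
`print(b)` → prints [6, 3, 9, 460]

Answer:
[36, 41]
[6, 3, 9, 460]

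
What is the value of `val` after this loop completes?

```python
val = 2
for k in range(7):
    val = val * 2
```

Multiply by 2, 7 times: 2 * 2^7 = 256
`val` takes the values: 2 → 4 → 8 → 16 → 32 → 64 → 128 → 256

Answer: 256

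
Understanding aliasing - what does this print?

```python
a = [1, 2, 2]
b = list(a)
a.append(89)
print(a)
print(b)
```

Key concept: list() constructor creates copy.
Step by step:
`a = [1, 2, 2]` → a = [1, 2, 2]
`b = list(a)` → b = [1, 2, 2]
`a.append(89)` → a = [1, 2, 2, 89]
`print(a)` → prints [1, 2, 2, 89]
`print(b)` → prints [1, 2, 2]

Answer:
[1, 2, 2, 89]
[1, 2, 2]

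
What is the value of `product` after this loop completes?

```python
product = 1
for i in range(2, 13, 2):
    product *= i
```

Product of even numbers 2 to 12
`product` takes the values: 1 → 2 → 8 → 48 → 384 → 3840 → 46080

Answer: 46080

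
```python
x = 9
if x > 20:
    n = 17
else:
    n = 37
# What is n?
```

Trace:
`x = 9` → x = 9
`if x > 20: ...` → x > 20 is False, take else branch → n = 37
So n = 37

Answer: 37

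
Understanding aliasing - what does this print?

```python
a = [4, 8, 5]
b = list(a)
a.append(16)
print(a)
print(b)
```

Key concept: list() constructor creates copy.
Step by step:
`a = [4, 8, 5]` → a = [4, 8, 5]
`b = list(a)` → b = [4, 8, 5]
`a.append(16)` → a = [4, 8, 5, 16]
`print(a)` → prints [4, 8, 5, 16]
`print(b)` → prints [4, 8, 5]

Answer:
[4, 8, 5, 16]
[4, 8, 5]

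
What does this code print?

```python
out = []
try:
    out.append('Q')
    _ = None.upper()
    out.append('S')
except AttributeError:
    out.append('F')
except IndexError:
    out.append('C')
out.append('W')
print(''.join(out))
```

Execution trace: 'Q' (try body) → 'F' (except AttributeError) → 'W' (after the try/except). Output: QFW

Answer: QFW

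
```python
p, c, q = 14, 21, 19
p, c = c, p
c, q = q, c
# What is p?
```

Trace:
`p, c, q = 14, 21, 19` → p = 14; c = 21; q = 19
`p, c = c, p` → p = 21; c = 14
`c, q = q, c` → c = 19; q = 14
So p = 21

Answer: 21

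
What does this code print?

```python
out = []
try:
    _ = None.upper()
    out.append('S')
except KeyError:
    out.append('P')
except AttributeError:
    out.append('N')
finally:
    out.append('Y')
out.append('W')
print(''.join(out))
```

Execution trace: 'N' (except AttributeError) → 'Y' (finally) → 'W' (after the try/except). Output: NYW

Answer: NYW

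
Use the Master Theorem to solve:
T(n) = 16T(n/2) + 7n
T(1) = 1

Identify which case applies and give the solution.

a=16, b=2, f(n)=7n. log_2(16) = 4. Since c=1 < 4, Case 1 applies: T(n) = Θ(n^log_b(a)) = O(n^4).

Answer: O(n^4) - Case 1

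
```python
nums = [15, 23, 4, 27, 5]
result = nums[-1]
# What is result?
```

Trace:
`nums = [15, 23, 4, 27, 5]` → nums = [15, 23, 4, 27, 5]
`result = nums[-1]` → result = 5
So result = 5

Answer: 5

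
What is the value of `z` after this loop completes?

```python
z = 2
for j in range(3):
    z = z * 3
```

Multiply by 3, 3 times: 2 * 3^3 = 54
`z` takes the values: 2 → 6 → 18 → 54

Answer: 54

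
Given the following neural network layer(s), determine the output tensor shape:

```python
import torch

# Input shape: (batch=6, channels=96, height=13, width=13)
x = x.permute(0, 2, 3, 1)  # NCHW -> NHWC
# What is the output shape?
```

Input: (6, 96, 13, 13) -> Output: (6, 13, 13, 96)

Answer: (6, 13, 13, 96)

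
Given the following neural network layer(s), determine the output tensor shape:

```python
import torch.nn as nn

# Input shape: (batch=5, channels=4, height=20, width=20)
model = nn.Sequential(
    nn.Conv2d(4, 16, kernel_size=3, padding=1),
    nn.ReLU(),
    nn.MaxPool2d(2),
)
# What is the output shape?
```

Input: (5, 4, 20, 20) -> after Conv2d: (5, 16, 20, 20) -> after ReLU: (5, 16, 20, 20) -> Output: (5, 16, 10, 10)

Answer: (5, 16, 10, 10)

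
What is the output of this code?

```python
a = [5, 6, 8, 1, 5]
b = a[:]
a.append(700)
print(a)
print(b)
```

Key concept: slice [:] creates copy.
Step by step:
`a = [5, 6, 8, 1, 5]` → a = [5, 6, 8, 1, 5]
`b = a[:]` → b = [5, 6, 8, 1, 5]
`a.append(700)` → a = [5, 6, 8, 1, 5, 700]
`print(a)` → prints [5, 6, 8, 1, 5, 700]
`print(b)` → prints [5, 6, 8, 1, 5]

Answer:
[5, 6, 8, 1, 5, 700]
[5, 6, 8, 1, 5]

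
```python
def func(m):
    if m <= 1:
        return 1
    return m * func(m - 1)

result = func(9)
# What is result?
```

func(9) = 9 * 8 * 7 * 6 * 5 * 4 * 3 * 2 * 1 = 362880

Answer: 362880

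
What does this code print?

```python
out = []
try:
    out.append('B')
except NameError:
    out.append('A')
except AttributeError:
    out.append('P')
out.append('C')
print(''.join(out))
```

Execution trace: 'B' (try body, no exception) → 'C' (after the try/except). Output: BC

Answer: BC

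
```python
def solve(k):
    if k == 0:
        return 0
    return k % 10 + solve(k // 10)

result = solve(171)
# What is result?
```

Sum of digits of 171: 1 + 7 + 1 = 9

Answer: 9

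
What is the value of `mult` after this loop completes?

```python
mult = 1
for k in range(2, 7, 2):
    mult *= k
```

Product of even numbers 2 to 6
`mult` takes the values: 1 → 2 → 8 → 48

Answer: 48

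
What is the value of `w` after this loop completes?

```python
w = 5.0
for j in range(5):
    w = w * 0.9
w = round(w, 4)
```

Exponential decay: 5.0 * 0.9^5
`w` takes the values: 5.0 → 4.5 → 4.05 → 3.645 → 3.2805 → 2.95245 → 2.9525

Answer: 2.9525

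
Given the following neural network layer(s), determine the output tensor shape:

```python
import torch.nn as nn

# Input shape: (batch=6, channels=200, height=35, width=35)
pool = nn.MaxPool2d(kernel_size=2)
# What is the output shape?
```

Input: (6, 200, 35, 35) -> Output: (6, 200, 17, 17)

Answer: (6, 200, 17, 17)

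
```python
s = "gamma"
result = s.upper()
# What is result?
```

Trace:
`s = "gamma"` → s = 'gamma'
`result = s.upper()` → result = 'GAMMA'
So result = 'GAMMA'

Answer: 'GAMMA'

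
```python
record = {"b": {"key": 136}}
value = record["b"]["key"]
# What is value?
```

Trace:
`record = {"b": {"key": 136}}` → record = {'b': {'key': 136}}
`value = record["b"]["key"]` → value = 136
So value = 136

Answer: 136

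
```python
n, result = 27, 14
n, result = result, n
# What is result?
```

Trace:
`n, result = 27, 14` → n = 27; result = 14
`n, result = result, n` → n = 14; result = 27
So result = 27

Answer: 27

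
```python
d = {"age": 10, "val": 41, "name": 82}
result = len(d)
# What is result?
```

Trace:
`d = {"age": 10, "val": 41, "name": 82}` → d = {'age': 10, 'val': 41, 'name': 82}
`result = len(d)` → result = 3
So result = 3

Answer: 3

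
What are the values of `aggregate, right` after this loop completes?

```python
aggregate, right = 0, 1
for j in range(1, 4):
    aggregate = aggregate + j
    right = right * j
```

Sum and factorial of 1 to 3
`aggregate, right` takes the values: (0, 1) → (1, 1) → (3, 1) → (3, 2) → (6, 2) → (6, 6)

Answer: 6, 6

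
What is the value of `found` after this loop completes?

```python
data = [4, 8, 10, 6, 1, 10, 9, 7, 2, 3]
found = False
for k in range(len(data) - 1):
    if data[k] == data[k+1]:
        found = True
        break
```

Check consecutive duplicates in [4, 8, 10, 6, 1, 10, 9, 7, 2, 3]
`found` takes the values: False

Answer: False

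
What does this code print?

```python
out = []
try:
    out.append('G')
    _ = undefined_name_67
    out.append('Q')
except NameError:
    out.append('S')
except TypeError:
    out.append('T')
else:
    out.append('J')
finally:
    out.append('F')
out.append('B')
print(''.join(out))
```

Execution trace: 'G' (try body) → 'S' (except NameError) → 'F' (finally) → 'B' (after the try/except). Output: GSFB

Answer: GSFB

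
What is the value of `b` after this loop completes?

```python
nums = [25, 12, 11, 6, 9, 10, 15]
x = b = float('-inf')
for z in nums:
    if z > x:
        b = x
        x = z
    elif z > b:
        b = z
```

Second largest (with repeats) in [25, 12, 11, 6, 9, 10, 15]
`b` takes the values: -inf → 12 → 15

Answer: 15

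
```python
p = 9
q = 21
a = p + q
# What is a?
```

Trace:
`p = 9` → p = 9
`q = 21` → q = 21
`a = p + q` → a = 30
So a = 30

Answer: 30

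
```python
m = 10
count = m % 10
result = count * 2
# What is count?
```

Trace:
`m = 10` → m = 10
`count = m % 10` → count = 0
`result = count * 2` → result = 0
So count = 0

Answer: 0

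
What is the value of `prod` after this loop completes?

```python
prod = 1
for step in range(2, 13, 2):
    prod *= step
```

Product of even numbers 2 to 12
`prod` takes the values: 1 → 2 → 8 → 48 → 384 → 3840 → 46080

Answer: 46080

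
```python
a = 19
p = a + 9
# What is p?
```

Trace:
`a = 19` → a = 19
`p = a + 9` → p = 28
So p = 28

Answer: 28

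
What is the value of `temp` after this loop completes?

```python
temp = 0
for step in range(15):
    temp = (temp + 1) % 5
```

Increment mod 5, 15 times = 0
`temp` takes the values: 0 → 1 → 2 → 3 → 4 → 0 → 1 → 2 → 3 → 4 → 0 → 1 → 2 → 3 → 4 → 0

Answer: 0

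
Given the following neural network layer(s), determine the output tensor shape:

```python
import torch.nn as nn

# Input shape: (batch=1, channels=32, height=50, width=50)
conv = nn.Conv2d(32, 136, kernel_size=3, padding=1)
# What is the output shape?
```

Input: (1, 32, 50, 50) -> Output: (1, 136, 50, 50)

Answer: (1, 136, 50, 50)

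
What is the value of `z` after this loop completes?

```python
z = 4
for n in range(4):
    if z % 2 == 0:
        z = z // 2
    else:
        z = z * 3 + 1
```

Collatz-style transformation from 4
`z` takes the values: 4 → 2 → 1 → 4 → 2

Answer: 2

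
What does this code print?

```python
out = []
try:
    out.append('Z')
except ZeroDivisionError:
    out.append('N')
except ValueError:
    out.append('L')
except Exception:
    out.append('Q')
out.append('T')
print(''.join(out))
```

Execution trace: 'Z' (try body, no exception) → 'T' (after the try/except). Output: ZT

Answer: ZT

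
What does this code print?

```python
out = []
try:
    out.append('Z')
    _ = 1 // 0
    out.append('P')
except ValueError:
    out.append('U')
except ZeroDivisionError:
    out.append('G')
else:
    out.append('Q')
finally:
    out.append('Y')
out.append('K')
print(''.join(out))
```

Execution trace: 'Z' (try body) → 'G' (except ZeroDivisionError) → 'Y' (finally) → 'K' (after the try/except). Output: ZGYK

Answer: ZGYK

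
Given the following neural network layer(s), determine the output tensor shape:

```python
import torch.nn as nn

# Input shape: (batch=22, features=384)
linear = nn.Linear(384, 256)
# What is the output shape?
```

Input: (22, 384) -> Output: (22, 256)

Answer: (22, 256)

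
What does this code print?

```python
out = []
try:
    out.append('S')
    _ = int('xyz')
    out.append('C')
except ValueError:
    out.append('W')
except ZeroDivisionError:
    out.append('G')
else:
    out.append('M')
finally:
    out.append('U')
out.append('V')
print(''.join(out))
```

Execution trace: 'S' (try body) → 'W' (except ValueError) → 'U' (finally) → 'V' (after the try/except). Output: SWUV

Answer: SWUV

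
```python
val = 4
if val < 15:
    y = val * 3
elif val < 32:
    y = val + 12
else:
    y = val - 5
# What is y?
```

Trace:
`val = 4` → val = 4
`if val < 15: ...` → val < 15 is True → y = 12
So y = 12

Answer: 12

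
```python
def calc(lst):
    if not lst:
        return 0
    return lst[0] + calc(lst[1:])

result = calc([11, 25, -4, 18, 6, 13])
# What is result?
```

11 + 25 + (-4) + 18 + 6 + 13 + 0 = 69

Answer: 69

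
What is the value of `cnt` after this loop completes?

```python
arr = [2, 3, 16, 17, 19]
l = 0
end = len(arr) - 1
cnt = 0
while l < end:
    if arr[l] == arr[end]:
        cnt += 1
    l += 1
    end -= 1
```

Count matching pairs from ends
`cnt` takes the values: 0

Answer: 0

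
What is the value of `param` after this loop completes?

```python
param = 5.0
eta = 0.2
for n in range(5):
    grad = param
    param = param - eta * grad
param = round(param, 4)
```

Gradient descent: w = 5.0 * (1 - 0.2)^5
`param` takes the values: 5.0 → 4.0 → 3.2 → 2.56 → 2.048 → 1.6384

Answer: 1.6384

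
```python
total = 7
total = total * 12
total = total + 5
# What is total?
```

Trace:
`total = 7` → total = 7
`total = total * 12` → total = 84
`total = total + 5` → total = 89
So total = 89

Answer: 89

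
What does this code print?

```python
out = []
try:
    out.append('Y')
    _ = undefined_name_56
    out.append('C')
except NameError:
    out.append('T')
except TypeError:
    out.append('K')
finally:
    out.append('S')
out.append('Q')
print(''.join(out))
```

Execution trace: 'Y' (try body) → 'T' (except NameError) → 'S' (finally) → 'Q' (after the try/except). Output: YTSQ

Answer: YTSQ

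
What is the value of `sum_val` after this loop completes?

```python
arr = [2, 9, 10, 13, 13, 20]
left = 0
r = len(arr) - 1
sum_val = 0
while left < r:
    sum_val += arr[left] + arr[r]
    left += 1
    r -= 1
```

Sum of pairs from ends
`sum_val` takes the values: 0 → 22 → 44 → 67

Answer: 67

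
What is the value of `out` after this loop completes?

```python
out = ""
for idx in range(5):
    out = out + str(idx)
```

Concatenate digits 0 to 4
`out` takes the values: "" → "0" → "01" → "012" → "0123" → "01234"

Answer: "01234"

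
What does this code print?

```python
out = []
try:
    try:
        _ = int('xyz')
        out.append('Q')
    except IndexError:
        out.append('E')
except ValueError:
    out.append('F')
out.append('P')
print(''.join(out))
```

Execution trace: 'F' (outer except ValueError) → 'P' (after the try/except). Output: FP

Answer: FP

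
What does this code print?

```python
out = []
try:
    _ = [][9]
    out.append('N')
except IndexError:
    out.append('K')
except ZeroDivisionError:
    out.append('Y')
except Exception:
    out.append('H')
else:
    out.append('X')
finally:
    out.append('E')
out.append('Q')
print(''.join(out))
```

Execution trace: 'K' (except IndexError) → 'E' (finally) → 'Q' (after the try/except). Output: KEQ

Answer: KEQ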